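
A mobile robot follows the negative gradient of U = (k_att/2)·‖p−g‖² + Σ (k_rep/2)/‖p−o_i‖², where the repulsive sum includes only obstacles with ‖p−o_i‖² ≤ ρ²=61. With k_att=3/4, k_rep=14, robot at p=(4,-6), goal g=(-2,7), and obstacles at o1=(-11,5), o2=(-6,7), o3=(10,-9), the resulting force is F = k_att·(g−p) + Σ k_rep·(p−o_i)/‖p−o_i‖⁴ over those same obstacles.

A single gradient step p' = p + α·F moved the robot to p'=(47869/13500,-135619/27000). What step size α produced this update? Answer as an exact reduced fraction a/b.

α = 1/10

F_att = 3/4·(g−p) = 3/4·(-6,13) = (-4.5000,9.7500)
o1: d²=346 > ρ²=61 → inactive
o2: d²=269 > ρ²=61 → inactive
o3: d²=45 ≤ ρ²=61; F_rep = 14·(-6,3)/45² = (-0.0415,0.0207)
F = F_att + ΣF_rep = (-4.5415,9.7707)
Δp = p'−p = (-0.4541,0.9771); α = Δx/Fx = (-6131/13500) / (-6131/1350) = 1/10
check: Δy/Fy = (26381/27000) / (26381/2700) = 1/10 ✓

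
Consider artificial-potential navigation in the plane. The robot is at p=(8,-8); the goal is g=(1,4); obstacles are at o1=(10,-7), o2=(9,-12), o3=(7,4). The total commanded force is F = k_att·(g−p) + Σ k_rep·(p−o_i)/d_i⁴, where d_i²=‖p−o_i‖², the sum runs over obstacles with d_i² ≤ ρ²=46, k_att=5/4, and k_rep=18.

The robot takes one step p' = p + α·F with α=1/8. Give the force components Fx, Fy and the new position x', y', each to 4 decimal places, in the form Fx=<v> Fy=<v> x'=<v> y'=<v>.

F_att = 5/4·(g−p) = 5/4·(-7,12) = (-8.7500,15.0000)
o1: d²=5 ≤ ρ²=46; F_rep = 18·(-2,-1)/5² = (-1.4400,-0.7200)
o2: d²=17 ≤ ρ²=46; F_rep = 18·(-1,4)/17² = (-0.0623,0.2491)
o3: d²=145 > ρ²=46 → inactive
F = F_att + ΣF_rep = (-10.2523,14.5291)
p' = p + 1/8·F = (6.7185,-6.1839)

Fx=-10.2523 Fy=14.5291 x'=6.7185 y'=-6.1839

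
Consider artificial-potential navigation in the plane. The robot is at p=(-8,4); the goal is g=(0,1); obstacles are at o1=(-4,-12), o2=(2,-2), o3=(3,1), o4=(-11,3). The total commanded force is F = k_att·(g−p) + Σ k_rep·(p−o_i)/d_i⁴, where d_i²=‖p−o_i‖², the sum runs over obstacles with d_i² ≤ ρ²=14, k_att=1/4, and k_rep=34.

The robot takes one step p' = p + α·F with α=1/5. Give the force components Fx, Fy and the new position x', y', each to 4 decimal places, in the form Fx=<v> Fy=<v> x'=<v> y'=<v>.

Fx=3.0200 Fy=-0.4100 x'=-7.3960 y'=3.9180

F_att = 1/4·(g−p) = 1/4·(8,-3) = (2.0000,-0.7500)
o1: d²=272 > ρ²=14 → inactive
o2: d²=136 > ρ²=14 → inactive
o3: d²=130 > ρ²=14 → inactive
o4: d²=10 ≤ ρ²=14; F_rep = 34·(3,1)/10² = (1.0200,0.3400)
F = F_att + ΣF_rep = (3.0200,-0.4100)
p' = p + 1/5·F = (-7.3960,3.9180)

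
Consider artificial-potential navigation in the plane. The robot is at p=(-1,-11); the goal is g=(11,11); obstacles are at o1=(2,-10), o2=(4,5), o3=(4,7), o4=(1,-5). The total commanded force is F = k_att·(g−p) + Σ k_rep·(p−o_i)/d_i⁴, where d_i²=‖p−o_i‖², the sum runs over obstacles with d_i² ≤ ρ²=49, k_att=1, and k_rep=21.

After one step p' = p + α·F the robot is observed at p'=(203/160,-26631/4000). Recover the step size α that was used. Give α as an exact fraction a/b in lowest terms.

F_att = 1·(g−p) = 1·(12,22) = (12.0000,22.0000)
o1: d²=10 ≤ ρ²=49; F_rep = 21·(-3,-1)/10² = (-0.6300,-0.2100)
o2: d²=281 > ρ²=49 → inactive
o3: d²=349 > ρ²=49 → inactive
o4: d²=40 ≤ ρ²=49; F_rep = 21·(-2,-6)/40² = (-0.0262,-0.0788)
F = F_att + ΣF_rep = (11.3438,21.7112)
Δp = p'−p = (2.2687,4.3422); α = Δx/Fx = (363/160) / (363/32) = 1/5
check: Δy/Fy = (17369/4000) / (17369/800) = 1/5 ✓

α = 1/5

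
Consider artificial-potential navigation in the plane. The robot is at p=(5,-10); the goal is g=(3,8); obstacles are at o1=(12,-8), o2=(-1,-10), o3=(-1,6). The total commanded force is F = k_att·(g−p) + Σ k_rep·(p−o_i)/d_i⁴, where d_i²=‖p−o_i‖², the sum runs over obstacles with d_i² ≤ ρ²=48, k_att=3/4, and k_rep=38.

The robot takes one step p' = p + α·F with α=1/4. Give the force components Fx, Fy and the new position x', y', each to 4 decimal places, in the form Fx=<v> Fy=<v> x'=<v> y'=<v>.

Fx=-1.3241 Fy=13.5000 x'=4.6690 y'=-6.6250

F_att = 3/4·(g−p) = 3/4·(-2,18) = (-1.5000,13.5000)
o1: d²=53 > ρ²=48 → inactive
o2: d²=36 ≤ ρ²=48; F_rep = 38·(6,0)/36² = (0.1759,0.0000)
o3: d²=292 > ρ²=48 → inactive
F = F_att + ΣF_rep = (-1.3241,13.5000)
p' = p + 1/4·F = (4.6690,-6.6250)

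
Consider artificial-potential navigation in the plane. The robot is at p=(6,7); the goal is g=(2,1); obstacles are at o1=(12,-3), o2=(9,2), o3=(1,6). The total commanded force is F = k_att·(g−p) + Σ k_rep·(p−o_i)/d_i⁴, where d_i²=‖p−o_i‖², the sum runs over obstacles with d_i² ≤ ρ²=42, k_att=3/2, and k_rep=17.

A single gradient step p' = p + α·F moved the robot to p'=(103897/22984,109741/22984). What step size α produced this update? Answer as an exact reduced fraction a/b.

α = 1/4

F_att = 3/2·(g−p) = 3/2·(-4,-6) = (-6.0000,-9.0000)
o1: d²=136 > ρ²=42 → inactive
o2: d²=34 ≤ ρ²=42; F_rep = 17·(-3,5)/34² = (-0.0441,0.0735)
o3: d²=26 ≤ ρ²=42; F_rep = 17·(5,1)/26² = (0.1257,0.0251)
F = F_att + ΣF_rep = (-5.9184,-8.9013)
Δp = p'−p = (-1.4796,-2.2253); α = Δx/Fx = (-34007/22984) / (-34007/5746) = 1/4
check: Δy/Fy = (-51147/22984) / (-51147/5746) = 1/4 ✓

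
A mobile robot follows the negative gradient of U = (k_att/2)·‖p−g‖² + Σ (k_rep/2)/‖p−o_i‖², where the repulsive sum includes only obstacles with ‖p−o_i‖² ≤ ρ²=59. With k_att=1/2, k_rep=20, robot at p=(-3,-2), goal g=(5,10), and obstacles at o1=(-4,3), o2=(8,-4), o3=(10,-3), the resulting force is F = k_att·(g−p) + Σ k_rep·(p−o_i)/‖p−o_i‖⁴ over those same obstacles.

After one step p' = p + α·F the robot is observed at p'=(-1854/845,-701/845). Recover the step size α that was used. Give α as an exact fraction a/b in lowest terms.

α = 1/5

F_att = 1/2·(g−p) = 1/2·(8,12) = (4.0000,6.0000)
o1: d²=26 ≤ ρ²=59; F_rep = 20·(1,-5)/26² = (0.0296,-0.1479)
o2: d²=125 > ρ²=59 → inactive
o3: d²=170 > ρ²=59 → inactive
F = F_att + ΣF_rep = (4.0296,5.8521)
Δp = p'−p = (0.8059,1.1704); α = Δx/Fx = (681/845) / (681/169) = 1/5
check: Δy/Fy = (989/845) / (989/169) = 1/5 ✓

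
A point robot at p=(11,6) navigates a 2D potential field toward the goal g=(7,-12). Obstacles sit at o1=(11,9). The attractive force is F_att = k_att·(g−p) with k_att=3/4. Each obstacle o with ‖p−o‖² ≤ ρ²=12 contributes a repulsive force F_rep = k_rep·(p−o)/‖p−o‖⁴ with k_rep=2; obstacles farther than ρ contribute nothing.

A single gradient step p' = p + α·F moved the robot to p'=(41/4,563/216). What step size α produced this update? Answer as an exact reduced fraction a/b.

α = 1/4

F_att = 3/4·(g−p) = 3/4·(-4,-18) = (-3.0000,-13.5000)
o1: d²=9 ≤ ρ²=12; F_rep = 2·(0,-3)/9² = (0.0000,-0.0741)
F = F_att + ΣF_rep = (-3.0000,-13.5741)
Δp = p'−p = (-0.7500,-3.3935); α = Δx/Fx = (-3/4) / (-3) = 1/4
check: Δy/Fy = (-733/216) / (-733/54) = 1/4 ✓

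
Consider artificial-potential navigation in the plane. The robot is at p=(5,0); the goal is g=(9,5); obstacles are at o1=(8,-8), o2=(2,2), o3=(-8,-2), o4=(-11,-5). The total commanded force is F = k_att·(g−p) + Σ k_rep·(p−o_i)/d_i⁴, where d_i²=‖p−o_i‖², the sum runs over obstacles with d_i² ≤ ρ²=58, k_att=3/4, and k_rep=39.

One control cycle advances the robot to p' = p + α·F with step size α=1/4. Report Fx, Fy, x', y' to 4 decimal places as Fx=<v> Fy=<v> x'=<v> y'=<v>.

F_att = 3/4·(g−p) = 3/4·(4,5) = (3.0000,3.7500)
o1: d²=73 > ρ²=58 → inactive
o2: d²=13 ≤ ρ²=58; F_rep = 39·(3,-2)/13² = (0.6923,-0.4615)
o3: d²=173 > ρ²=58 → inactive
o4: d²=281 > ρ²=58 → inactive
F = F_att + ΣF_rep = (3.6923,3.2885)
p' = p + 1/4·F = (5.9231,0.8221)

Fx=3.6923 Fy=3.2885 x'=5.9231 y'=0.8221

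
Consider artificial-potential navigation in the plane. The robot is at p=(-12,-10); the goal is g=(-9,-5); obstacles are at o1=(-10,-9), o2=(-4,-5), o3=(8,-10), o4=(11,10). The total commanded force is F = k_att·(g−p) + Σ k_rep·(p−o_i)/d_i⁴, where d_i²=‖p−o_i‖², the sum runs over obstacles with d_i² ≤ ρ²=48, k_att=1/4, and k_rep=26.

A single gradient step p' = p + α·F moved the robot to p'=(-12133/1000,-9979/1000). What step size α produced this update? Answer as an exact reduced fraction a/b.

α = 1/10

F_att = 1/4·(g−p) = 1/4·(3,5) = (0.7500,1.2500)
o1: d²=5 ≤ ρ²=48; F_rep = 26·(-2,-1)/5² = (-2.0800,-1.0400)
o2: d²=89 > ρ²=48 → inactive
o3: d²=400 > ρ²=48 → inactive
o4: d²=929 > ρ²=48 → inactive
F = F_att + ΣF_rep = (-1.3300,0.2100)
Δp = p'−p = (-0.1330,0.0210); α = Δx/Fx = (-133/1000) / (-133/100) = 1/10
check: Δy/Fy = (21/1000) / (21/100) = 1/10 ✓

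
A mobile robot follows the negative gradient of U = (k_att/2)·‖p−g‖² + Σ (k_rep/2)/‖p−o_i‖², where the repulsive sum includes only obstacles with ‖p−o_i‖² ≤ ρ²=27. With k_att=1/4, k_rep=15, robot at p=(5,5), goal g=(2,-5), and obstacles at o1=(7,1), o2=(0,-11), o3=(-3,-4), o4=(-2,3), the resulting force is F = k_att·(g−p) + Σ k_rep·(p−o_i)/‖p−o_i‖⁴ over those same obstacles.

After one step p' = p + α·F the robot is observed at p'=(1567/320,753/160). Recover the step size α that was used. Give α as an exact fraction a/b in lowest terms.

F_att = 1/4·(g−p) = 1/4·(-3,-10) = (-0.7500,-2.5000)
o1: d²=20 ≤ ρ²=27; F_rep = 15·(-2,4)/20² = (-0.0750,0.1500)
o2: d²=281 > ρ²=27 → inactive
o3: d²=145 > ρ²=27 → inactive
o4: d²=53 > ρ²=27 → inactive
F = F_att + ΣF_rep = (-0.8250,-2.3500)
Δp = p'−p = (-0.1031,-0.2938); α = Δx/Fx = (-33/320) / (-33/40) = 1/8
check: Δy/Fy = (-47/160) / (-47/20) = 1/8 ✓

α = 1/8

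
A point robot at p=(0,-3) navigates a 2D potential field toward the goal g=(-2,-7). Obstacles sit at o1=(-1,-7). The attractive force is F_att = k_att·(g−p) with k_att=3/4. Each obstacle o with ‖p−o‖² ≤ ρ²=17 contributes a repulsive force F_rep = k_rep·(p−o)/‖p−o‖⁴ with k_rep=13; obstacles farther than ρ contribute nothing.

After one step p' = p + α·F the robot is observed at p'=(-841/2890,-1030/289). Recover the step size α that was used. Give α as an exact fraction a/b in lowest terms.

F_att = 3/4·(g−p) = 3/4·(-2,-4) = (-1.5000,-3.0000)
o1: d²=17 ≤ ρ²=17; F_rep = 13·(1,4)/17² = (0.0450,0.1799)
F = F_att + ΣF_rep = (-1.4550,-2.8201)
Δp = p'−p = (-0.2910,-0.5640); α = Δx/Fx = (-841/2890) / (-841/578) = 1/5
check: Δy/Fy = (-163/289) / (-815/289) = 1/5 ✓

α = 1/5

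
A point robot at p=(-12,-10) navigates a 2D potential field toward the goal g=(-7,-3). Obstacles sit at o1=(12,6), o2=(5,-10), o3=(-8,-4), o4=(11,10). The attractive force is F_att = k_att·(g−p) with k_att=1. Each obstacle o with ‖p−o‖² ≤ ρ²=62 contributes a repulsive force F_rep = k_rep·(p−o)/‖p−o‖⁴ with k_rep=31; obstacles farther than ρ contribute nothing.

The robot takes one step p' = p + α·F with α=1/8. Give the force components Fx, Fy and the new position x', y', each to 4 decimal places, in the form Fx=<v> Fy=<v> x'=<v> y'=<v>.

Fx=4.9541 Fy=6.9312 x'=-11.3807 y'=-9.1336

F_att = 1·(g−p) = 1·(5,7) = (5.0000,7.0000)
o1: d²=832 > ρ²=62 → inactive
o2: d²=289 > ρ²=62 → inactive
o3: d²=52 ≤ ρ²=62; F_rep = 31·(-4,-6)/52² = (-0.0459,-0.0688)
o4: d²=929 > ρ²=62 → inactive
F = F_att + ΣF_rep = (4.9541,6.9312)
p' = p + 1/8·F = (-11.3807,-9.1336)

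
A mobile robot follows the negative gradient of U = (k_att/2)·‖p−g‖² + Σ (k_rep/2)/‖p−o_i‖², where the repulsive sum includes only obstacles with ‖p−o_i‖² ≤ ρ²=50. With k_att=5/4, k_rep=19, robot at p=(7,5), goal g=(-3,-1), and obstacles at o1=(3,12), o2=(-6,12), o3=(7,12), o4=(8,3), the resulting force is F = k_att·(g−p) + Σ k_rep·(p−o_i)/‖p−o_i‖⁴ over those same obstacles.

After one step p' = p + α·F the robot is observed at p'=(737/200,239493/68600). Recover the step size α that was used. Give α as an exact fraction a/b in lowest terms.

α = 1/4

F_att = 5/4·(g−p) = 5/4·(-10,-6) = (-12.5000,-7.5000)
o1: d²=65 > ρ²=50 → inactive
o2: d²=218 > ρ²=50 → inactive
o3: d²=49 ≤ ρ²=50; F_rep = 19·(0,-7)/49² = (0.0000,-0.0554)
o4: d²=5 ≤ ρ²=50; F_rep = 19·(-1,2)/5² = (-0.7600,1.5200)
F = F_att + ΣF_rep = (-13.2600,-6.0354)
Δp = p'−p = (-3.3150,-1.5088); α = Δx/Fx = (-663/200) / (-663/50) = 1/4
check: Δy/Fy = (-103507/68600) / (-103507/17150) = 1/4 ✓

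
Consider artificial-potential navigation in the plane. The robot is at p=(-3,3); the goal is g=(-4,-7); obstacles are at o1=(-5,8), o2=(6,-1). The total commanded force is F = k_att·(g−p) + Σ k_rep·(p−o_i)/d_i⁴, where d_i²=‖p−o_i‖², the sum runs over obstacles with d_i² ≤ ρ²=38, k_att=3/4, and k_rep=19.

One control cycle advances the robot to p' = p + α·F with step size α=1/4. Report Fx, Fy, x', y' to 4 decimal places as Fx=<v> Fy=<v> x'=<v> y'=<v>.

Fx=-0.7048 Fy=-7.6130 x'=-3.1762 y'=1.0968

F_att = 3/4·(g−p) = 3/4·(-1,-10) = (-0.7500,-7.5000)
o1: d²=29 ≤ ρ²=38; F_rep = 19·(2,-5)/29² = (0.0452,-0.1130)
o2: d²=97 > ρ²=38 → inactive
F = F_att + ΣF_rep = (-0.7048,-7.6130)
p' = p + 1/4·F = (-3.1762,1.0968)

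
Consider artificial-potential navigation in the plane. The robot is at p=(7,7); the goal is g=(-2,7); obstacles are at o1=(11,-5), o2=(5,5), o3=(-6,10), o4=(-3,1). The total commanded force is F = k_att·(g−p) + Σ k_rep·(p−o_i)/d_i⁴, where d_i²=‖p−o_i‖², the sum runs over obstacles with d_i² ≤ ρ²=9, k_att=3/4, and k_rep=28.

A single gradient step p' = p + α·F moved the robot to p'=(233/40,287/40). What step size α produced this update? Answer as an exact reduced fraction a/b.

α = 1/5

F_att = 3/4·(g−p) = 3/4·(-9,0) = (-6.7500,0.0000)
o1: d²=160 > ρ²=9 → inactive
o2: d²=8 ≤ ρ²=9; F_rep = 28·(2,2)/8² = (0.8750,0.8750)
o3: d²=178 > ρ²=9 → inactive
o4: d²=136 > ρ²=9 → inactive
F = F_att + ΣF_rep = (-5.8750,0.8750)
Δp = p'−p = (-1.1750,0.1750); α = Δx/Fx = (-47/40) / (-47/8) = 1/5
check: Δy/Fy = (7/40) / (7/8) = 1/5 ✓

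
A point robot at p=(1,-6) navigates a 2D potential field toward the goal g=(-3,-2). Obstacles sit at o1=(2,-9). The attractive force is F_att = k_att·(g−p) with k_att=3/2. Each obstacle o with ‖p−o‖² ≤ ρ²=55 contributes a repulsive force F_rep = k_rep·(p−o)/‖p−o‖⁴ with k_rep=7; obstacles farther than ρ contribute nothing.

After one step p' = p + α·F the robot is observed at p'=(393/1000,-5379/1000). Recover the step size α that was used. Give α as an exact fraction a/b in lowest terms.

F_att = 3/2·(g−p) = 3/2·(-4,4) = (-6.0000,6.0000)
o1: d²=10 ≤ ρ²=55; F_rep = 7·(-1,3)/10² = (-0.0700,0.2100)
F = F_att + ΣF_rep = (-6.0700,6.2100)
Δp = p'−p = (-0.6070,0.6210); α = Δx/Fx = (-607/1000) / (-607/100) = 1/10
check: Δy/Fy = (621/1000) / (621/100) = 1/10 ✓

α = 1/10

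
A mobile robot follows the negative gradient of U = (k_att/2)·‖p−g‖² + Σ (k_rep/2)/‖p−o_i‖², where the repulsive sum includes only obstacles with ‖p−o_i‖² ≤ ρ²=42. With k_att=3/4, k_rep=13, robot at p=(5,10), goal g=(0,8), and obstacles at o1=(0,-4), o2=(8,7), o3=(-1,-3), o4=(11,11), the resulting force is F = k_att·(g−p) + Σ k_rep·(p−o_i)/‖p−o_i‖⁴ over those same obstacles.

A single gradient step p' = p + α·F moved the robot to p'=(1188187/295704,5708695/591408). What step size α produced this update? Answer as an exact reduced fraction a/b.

F_att = 3/4·(g−p) = 3/4·(-5,-2) = (-3.7500,-1.5000)
o1: d²=221 > ρ²=42 → inactive
o2: d²=18 ≤ ρ²=42; F_rep = 13·(-3,3)/18² = (-0.1204,0.1204)
o3: d²=205 > ρ²=42 → inactive
o4: d²=37 ≤ ρ²=42; F_rep = 13·(-6,-1)/37² = (-0.0570,-0.0095)
F = F_att + ΣF_rep = (-3.9273,-1.3891)
Δp = p'−p = (-0.9818,-0.3473); α = Δx/Fx = (-290333/295704) / (-290333/73926) = 1/4
check: Δy/Fy = (-205385/591408) / (-205385/147852) = 1/4 ✓

α = 1/4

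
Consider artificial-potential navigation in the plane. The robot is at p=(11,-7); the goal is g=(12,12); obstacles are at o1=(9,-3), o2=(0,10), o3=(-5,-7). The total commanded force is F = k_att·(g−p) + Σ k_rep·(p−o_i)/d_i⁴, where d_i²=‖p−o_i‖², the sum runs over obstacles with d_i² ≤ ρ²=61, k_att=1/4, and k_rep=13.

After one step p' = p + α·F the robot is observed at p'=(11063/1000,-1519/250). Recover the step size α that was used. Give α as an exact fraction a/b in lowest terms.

α = 1/5

F_att = 1/4·(g−p) = 1/4·(1,19) = (0.2500,4.7500)
o1: d²=20 ≤ ρ²=61; F_rep = 13·(2,-4)/20² = (0.0650,-0.1300)
o2: d²=410 > ρ²=61 → inactive
o3: d²=256 > ρ²=61 → inactive
F = F_att + ΣF_rep = (0.3150,4.6200)
Δp = p'−p = (0.0630,0.9240); α = Δx/Fx = (63/1000) / (63/200) = 1/5
check: Δy/Fy = (231/250) / (231/50) = 1/5 ✓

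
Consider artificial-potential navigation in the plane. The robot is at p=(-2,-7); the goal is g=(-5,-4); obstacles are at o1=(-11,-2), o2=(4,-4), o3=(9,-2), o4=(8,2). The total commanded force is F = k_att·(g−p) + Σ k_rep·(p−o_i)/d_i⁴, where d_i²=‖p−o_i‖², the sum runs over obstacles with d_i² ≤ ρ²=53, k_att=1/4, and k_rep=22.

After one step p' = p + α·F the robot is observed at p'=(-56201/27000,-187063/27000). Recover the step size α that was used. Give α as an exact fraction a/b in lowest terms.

F_att = 1/4·(g−p) = 1/4·(-3,3) = (-0.7500,0.7500)
o1: d²=106 > ρ²=53 → inactive
o2: d²=45 ≤ ρ²=53; F_rep = 22·(-6,-3)/45² = (-0.0652,-0.0326)
o3: d²=146 > ρ²=53 → inactive
o4: d²=181 > ρ²=53 → inactive
F = F_att + ΣF_rep = (-0.8152,0.7174)
Δp = p'−p = (-0.0815,0.0717); α = Δx/Fx = (-2201/27000) / (-2201/2700) = 1/10
check: Δy/Fy = (1937/27000) / (1937/2700) = 1/10 ✓

α = 1/10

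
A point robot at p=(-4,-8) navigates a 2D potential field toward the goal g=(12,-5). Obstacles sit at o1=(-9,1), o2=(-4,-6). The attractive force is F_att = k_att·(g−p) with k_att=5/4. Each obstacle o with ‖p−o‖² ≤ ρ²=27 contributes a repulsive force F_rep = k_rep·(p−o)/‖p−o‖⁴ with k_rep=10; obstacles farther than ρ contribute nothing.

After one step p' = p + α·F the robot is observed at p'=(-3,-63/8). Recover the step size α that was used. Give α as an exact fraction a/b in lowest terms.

α = 1/20

F_att = 5/4·(g−p) = 5/4·(16,3) = (20.0000,3.7500)
o1: d²=106 > ρ²=27 → inactive
o2: d²=4 ≤ ρ²=27; F_rep = 10·(0,-2)/4² = (0.0000,-1.2500)
F = F_att + ΣF_rep = (20.0000,2.5000)
Δp = p'−p = (1.0000,0.1250); α = Δx/Fx = (1) / (20) = 1/20
check: Δy/Fy = (1/8) / (5/2) = 1/20 ✓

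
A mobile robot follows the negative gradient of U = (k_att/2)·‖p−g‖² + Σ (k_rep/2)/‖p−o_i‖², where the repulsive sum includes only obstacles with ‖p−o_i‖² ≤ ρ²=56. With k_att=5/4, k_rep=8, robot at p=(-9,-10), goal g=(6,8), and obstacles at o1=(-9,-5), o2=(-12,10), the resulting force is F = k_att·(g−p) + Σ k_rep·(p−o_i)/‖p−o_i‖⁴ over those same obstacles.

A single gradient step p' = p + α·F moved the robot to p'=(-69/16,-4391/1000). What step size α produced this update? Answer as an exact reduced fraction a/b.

α = 1/4

F_att = 5/4·(g−p) = 5/4·(15,18) = (18.7500,22.5000)
o1: d²=25 ≤ ρ²=56; F_rep = 8·(0,-5)/25² = (0.0000,-0.0640)
o2: d²=409 > ρ²=56 → inactive
F = F_att + ΣF_rep = (18.7500,22.4360)
Δp = p'−p = (4.6875,5.6090); α = Δx/Fx = (75/16) / (75/4) = 1/4
check: Δy/Fy = (5609/1000) / (5609/250) = 1/4 ✓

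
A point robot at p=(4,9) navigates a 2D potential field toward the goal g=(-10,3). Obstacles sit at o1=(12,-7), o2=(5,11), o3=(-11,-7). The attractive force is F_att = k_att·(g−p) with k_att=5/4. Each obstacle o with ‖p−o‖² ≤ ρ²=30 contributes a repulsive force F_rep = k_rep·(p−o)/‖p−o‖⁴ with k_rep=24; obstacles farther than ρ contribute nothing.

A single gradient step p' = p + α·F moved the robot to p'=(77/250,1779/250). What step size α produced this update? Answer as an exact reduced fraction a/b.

α = 1/5

F_att = 5/4·(g−p) = 5/4·(-14,-6) = (-17.5000,-7.5000)
o1: d²=320 > ρ²=30 → inactive
o2: d²=5 ≤ ρ²=30; F_rep = 24·(-1,-2)/5² = (-0.9600,-1.9200)
o3: d²=481 > ρ²=30 → inactive
F = F_att + ΣF_rep = (-18.4600,-9.4200)
Δp = p'−p = (-3.6920,-1.8840); α = Δx/Fx = (-923/250) / (-923/50) = 1/5
check: Δy/Fy = (-471/250) / (-471/50) = 1/5 ✓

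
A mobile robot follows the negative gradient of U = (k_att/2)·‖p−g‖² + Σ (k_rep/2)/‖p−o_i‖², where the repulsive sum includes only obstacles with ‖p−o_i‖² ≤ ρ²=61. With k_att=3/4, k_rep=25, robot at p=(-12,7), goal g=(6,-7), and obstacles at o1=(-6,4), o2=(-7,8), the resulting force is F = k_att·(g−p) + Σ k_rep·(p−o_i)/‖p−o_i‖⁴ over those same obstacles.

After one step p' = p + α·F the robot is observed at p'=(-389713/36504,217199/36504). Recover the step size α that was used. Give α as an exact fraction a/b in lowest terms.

α = 1/10

F_att = 3/4·(g−p) = 3/4·(18,-14) = (13.5000,-10.5000)
o1: d²=45 ≤ ρ²=61; F_rep = 25·(-6,3)/45² = (-0.0741,0.0370)
o2: d²=26 ≤ ρ²=61; F_rep = 25·(-5,-1)/26² = (-0.1849,-0.0370)
F = F_att + ΣF_rep = (13.2410,-10.4999)
Δp = p'−p = (1.3241,-1.0500); α = Δx/Fx = (48335/36504) / (241675/18252) = 1/10
check: Δy/Fy = (-38329/36504) / (-191645/18252) = 1/10 ✓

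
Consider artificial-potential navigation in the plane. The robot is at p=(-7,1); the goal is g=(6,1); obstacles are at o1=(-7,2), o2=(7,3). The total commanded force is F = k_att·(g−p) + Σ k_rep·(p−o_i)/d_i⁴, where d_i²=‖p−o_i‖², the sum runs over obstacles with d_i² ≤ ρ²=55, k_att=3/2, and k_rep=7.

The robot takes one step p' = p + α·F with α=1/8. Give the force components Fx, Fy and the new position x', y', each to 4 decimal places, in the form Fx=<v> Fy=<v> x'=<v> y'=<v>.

F_att = 3/2·(g−p) = 3/2·(13,0) = (19.5000,0.0000)
o1: d²=1 ≤ ρ²=55; F_rep = 7·(0,-1)/1² = (0.0000,-7.0000)
o2: d²=200 > ρ²=55 → inactive
F = F_att + ΣF_rep = (19.5000,-7.0000)
p' = p + 1/8·F = (-4.5625,0.1250)

Fx=19.5000 Fy=-7.0000 x'=-4.5625 y'=0.1250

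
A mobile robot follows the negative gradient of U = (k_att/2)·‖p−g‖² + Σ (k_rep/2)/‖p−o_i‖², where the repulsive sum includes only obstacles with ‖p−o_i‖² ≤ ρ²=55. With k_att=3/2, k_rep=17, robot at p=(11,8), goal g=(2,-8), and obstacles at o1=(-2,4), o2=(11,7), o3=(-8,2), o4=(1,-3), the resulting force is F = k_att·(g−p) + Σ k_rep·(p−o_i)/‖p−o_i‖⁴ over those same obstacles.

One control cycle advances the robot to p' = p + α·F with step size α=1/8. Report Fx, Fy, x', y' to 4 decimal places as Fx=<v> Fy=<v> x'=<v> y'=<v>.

F_att = 3/2·(g−p) = 3/2·(-9,-16) = (-13.5000,-24.0000)
o1: d²=185 > ρ²=55 → inactive
o2: d²=1 ≤ ρ²=55; F_rep = 17·(0,1)/1² = (0.0000,17.0000)
o3: d²=397 > ρ²=55 → inactive
o4: d²=221 > ρ²=55 → inactive
F = F_att + ΣF_rep = (-13.5000,-7.0000)
p' = p + 1/8·F = (9.3125,7.1250)

Fx=-13.5000 Fy=-7.0000 x'=9.3125 y'=7.1250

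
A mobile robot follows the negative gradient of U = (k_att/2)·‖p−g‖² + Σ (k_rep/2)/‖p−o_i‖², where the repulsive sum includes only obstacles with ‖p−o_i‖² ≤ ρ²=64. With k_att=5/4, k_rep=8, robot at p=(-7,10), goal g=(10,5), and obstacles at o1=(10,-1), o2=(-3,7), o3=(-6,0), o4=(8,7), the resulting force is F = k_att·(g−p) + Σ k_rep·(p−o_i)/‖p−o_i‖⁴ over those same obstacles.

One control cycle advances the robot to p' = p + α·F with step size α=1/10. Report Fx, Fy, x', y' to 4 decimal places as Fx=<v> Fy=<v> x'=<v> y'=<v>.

Fx=21.1988 Fy=-6.2116 x'=-4.8801 y'=9.3788

F_att = 5/4·(g−p) = 5/4·(17,-5) = (21.2500,-6.2500)
o1: d²=410 > ρ²=64 → inactive
o2: d²=25 ≤ ρ²=64; F_rep = 8·(-4,3)/25² = (-0.0512,0.0384)
o3: d²=101 > ρ²=64 → inactive
o4: d²=234 > ρ²=64 → inactive
F = F_att + ΣF_rep = (21.1988,-6.2116)
p' = p + 1/10·F = (-4.8801,9.3788)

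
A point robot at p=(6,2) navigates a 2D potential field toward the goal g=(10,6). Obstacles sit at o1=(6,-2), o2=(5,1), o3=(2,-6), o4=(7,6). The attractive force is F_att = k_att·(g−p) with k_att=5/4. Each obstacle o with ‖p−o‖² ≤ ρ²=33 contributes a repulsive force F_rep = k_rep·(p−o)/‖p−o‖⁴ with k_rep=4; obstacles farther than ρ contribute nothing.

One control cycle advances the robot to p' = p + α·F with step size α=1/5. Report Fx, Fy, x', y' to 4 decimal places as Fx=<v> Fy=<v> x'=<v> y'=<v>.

F_att = 5/4·(g−p) = 5/4·(4,4) = (5.0000,5.0000)
o1: d²=16 ≤ ρ²=33; F_rep = 4·(0,4)/16² = (0.0000,0.0625)
o2: d²=2 ≤ ρ²=33; F_rep = 4·(1,1)/2² = (1.0000,1.0000)
o3: d²=80 > ρ²=33 → inactive
o4: d²=17 ≤ ρ²=33; F_rep = 4·(-1,-4)/17² = (-0.0138,-0.0554)
F = F_att + ΣF_rep = (5.9862,6.0071)
p' = p + 1/5·F = (7.1972,3.2014)

Fx=5.9862 Fy=6.0071 x'=7.1972 y'=3.2014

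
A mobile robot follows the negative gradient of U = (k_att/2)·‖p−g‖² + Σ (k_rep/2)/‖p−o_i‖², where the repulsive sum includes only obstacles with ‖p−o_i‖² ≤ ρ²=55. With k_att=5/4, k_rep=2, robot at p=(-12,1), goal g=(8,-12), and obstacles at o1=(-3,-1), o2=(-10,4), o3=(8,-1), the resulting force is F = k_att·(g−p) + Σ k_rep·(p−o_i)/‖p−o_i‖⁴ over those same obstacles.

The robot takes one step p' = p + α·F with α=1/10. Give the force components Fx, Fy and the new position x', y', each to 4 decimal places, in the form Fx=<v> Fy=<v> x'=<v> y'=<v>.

F_att = 5/4·(g−p) = 5/4·(20,-13) = (25.0000,-16.2500)
o1: d²=85 > ρ²=55 → inactive
o2: d²=13 ≤ ρ²=55; F_rep = 2·(-2,-3)/13² = (-0.0237,-0.0355)
o3: d²=404 > ρ²=55 → inactive
F = F_att + ΣF_rep = (24.9763,-16.2855)
p' = p + 1/10·F = (-9.5024,-0.6286)

Fx=24.9763 Fy=-16.2855 x'=-9.5024 y'=-0.6286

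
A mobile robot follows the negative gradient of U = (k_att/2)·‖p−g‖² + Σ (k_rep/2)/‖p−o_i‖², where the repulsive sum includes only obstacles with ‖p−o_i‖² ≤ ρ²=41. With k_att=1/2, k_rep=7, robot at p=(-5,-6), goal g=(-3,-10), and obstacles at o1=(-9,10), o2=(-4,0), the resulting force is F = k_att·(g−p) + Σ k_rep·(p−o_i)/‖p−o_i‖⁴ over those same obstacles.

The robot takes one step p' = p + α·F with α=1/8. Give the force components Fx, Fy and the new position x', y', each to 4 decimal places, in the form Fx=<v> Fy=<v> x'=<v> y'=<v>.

F_att = 1/2·(g−p) = 1/2·(2,-4) = (1.0000,-2.0000)
o1: d²=272 > ρ²=41 → inactive
o2: d²=37 ≤ ρ²=41; F_rep = 7·(-1,-6)/37² = (-0.0051,-0.0307)
F = F_att + ΣF_rep = (0.9949,-2.0307)
p' = p + 1/8·F = (-4.8756,-6.2538)

Fx=0.9949 Fy=-2.0307 x'=-4.8756 y'=-6.2538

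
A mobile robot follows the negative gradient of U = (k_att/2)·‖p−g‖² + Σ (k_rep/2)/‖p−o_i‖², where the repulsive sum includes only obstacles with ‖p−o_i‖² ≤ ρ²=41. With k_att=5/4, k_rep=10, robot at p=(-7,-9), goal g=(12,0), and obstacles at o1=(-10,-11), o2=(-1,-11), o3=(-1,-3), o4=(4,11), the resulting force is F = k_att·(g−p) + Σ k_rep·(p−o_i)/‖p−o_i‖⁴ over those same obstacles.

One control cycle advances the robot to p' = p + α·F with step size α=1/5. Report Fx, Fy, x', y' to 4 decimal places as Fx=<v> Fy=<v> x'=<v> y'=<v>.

Fx=23.8900 Fy=11.3808 x'=-2.2220 y'=-6.7238

F_att = 5/4·(g−p) = 5/4·(19,9) = (23.7500,11.2500)
o1: d²=13 ≤ ρ²=41; F_rep = 10·(3,2)/13² = (0.1775,0.1183)
o2: d²=40 ≤ ρ²=41; F_rep = 10·(-6,2)/40² = (-0.0375,0.0125)
o3: d²=72 > ρ²=41 → inactive
o4: d²=521 > ρ²=41 → inactive
F = F_att + ΣF_rep = (23.8900,11.3808)
p' = p + 1/5·F = (-2.2220,-6.7238)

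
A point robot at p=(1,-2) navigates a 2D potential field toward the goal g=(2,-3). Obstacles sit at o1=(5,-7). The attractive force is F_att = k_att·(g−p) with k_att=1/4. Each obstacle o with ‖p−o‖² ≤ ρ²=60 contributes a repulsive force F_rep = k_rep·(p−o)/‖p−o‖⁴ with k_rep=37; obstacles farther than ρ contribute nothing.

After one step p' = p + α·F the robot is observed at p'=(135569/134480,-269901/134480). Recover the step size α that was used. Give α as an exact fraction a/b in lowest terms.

α = 1/20

F_att = 1/4·(g−p) = 1/4·(1,-1) = (0.2500,-0.2500)
o1: d²=41 ≤ ρ²=60; F_rep = 37·(-4,5)/41² = (-0.0880,0.1101)
F = F_att + ΣF_rep = (0.1620,-0.1399)
Δp = p'−p = (0.0081,-0.0070); α = Δx/Fx = (1089/134480) / (1089/6724) = 1/20
check: Δy/Fy = (-941/134480) / (-941/6724) = 1/20 ✓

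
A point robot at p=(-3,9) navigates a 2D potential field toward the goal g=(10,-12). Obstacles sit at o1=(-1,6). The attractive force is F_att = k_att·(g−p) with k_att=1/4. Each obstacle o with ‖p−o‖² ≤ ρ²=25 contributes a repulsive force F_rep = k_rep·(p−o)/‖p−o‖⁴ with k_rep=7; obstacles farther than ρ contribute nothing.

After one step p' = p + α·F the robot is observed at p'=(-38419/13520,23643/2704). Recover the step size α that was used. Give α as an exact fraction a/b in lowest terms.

α = 1/20

F_att = 1/4·(g−p) = 1/4·(13,-21) = (3.2500,-5.2500)
o1: d²=13 ≤ ρ²=25; F_rep = 7·(-2,3)/13² = (-0.0828,0.1243)
F = F_att + ΣF_rep = (3.1672,-5.1257)
Δp = p'−p = (0.1584,-0.2563); α = Δx/Fx = (2141/13520) / (2141/676) = 1/20
check: Δy/Fy = (-693/2704) / (-3465/676) = 1/20 ✓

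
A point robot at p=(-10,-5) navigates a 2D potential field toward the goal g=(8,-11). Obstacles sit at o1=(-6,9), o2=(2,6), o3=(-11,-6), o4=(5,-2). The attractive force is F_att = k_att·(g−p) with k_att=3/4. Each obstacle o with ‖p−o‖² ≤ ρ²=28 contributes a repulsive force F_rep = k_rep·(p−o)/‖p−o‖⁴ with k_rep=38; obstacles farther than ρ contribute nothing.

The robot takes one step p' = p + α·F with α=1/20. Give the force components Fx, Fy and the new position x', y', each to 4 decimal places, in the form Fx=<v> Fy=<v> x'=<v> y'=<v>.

Fx=23.0000 Fy=5.0000 x'=-8.8500 y'=-4.7500

F_att = 3/4·(g−p) = 3/4·(18,-6) = (13.5000,-4.5000)
o1: d²=212 > ρ²=28 → inactive
o2: d²=265 > ρ²=28 → inactive
o3: d²=2 ≤ ρ²=28; F_rep = 38·(1,1)/2² = (9.5000,9.5000)
o4: d²=234 > ρ²=28 → inactive
F = F_att + ΣF_rep = (23.0000,5.0000)
p' = p + 1/20·F = (-8.8500,-4.7500)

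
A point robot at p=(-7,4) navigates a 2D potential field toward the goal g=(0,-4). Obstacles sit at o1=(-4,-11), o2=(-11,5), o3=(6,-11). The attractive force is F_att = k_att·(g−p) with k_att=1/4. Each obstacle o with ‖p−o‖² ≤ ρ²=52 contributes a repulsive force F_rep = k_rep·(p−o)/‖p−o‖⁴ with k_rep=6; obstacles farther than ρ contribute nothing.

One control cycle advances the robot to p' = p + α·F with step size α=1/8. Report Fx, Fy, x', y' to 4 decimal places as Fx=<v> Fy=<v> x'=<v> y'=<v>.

F_att = 1/4·(g−p) = 1/4·(7,-8) = (1.7500,-2.0000)
o1: d²=234 > ρ²=52 → inactive
o2: d²=17 ≤ ρ²=52; F_rep = 6·(4,-1)/17² = (0.0830,-0.0208)
o3: d²=394 > ρ²=52 → inactive
F = F_att + ΣF_rep = (1.8330,-2.0208)
p' = p + 1/8·F = (-6.7709,3.7474)

Fx=1.8330 Fy=-2.0208 x'=-6.7709 y'=3.7474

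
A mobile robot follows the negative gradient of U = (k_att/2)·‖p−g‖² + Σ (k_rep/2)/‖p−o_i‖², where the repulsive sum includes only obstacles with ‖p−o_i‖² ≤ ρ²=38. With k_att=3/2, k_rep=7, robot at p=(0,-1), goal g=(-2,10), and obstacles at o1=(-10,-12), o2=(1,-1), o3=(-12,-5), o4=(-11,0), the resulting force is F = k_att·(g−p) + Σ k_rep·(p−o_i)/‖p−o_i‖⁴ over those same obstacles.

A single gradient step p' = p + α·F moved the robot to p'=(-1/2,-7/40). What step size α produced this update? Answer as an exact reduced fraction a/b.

F_att = 3/2·(g−p) = 3/2·(-2,11) = (-3.0000,16.5000)
o1: d²=221 > ρ²=38 → inactive
o2: d²=1 ≤ ρ²=38; F_rep = 7·(-1,0)/1² = (-7.0000,0.0000)
o3: d²=160 > ρ²=38 → inactive
o4: d²=122 > ρ²=38 → inactive
F = F_att + ΣF_rep = (-10.0000,16.5000)
Δp = p'−p = (-0.5000,0.8250); α = Δx/Fx = (-1/2) / (-10) = 1/20
check: Δy/Fy = (33/40) / (33/2) = 1/20 ✓

α = 1/20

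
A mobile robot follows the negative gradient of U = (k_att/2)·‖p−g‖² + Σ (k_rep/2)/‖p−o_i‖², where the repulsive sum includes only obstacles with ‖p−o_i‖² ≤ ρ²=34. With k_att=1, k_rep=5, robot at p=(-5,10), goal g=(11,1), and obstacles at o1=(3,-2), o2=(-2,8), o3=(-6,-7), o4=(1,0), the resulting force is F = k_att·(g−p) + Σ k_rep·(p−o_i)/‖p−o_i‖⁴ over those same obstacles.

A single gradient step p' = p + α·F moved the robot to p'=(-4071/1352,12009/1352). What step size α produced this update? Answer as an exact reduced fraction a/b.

α = 1/8

F_att = 1·(g−p) = 1·(16,-9) = (16.0000,-9.0000)
o1: d²=208 > ρ²=34 → inactive
o2: d²=13 ≤ ρ²=34; F_rep = 5·(-3,2)/13² = (-0.0888,0.0592)
o3: d²=290 > ρ²=34 → inactive
o4: d²=136 > ρ²=34 → inactive
F = F_att + ΣF_rep = (15.9112,-8.9408)
Δp = p'−p = (1.9889,-1.1176); α = Δx/Fx = (2689/1352) / (2689/169) = 1/8
check: Δy/Fy = (-1511/1352) / (-1511/169) = 1/8 ✓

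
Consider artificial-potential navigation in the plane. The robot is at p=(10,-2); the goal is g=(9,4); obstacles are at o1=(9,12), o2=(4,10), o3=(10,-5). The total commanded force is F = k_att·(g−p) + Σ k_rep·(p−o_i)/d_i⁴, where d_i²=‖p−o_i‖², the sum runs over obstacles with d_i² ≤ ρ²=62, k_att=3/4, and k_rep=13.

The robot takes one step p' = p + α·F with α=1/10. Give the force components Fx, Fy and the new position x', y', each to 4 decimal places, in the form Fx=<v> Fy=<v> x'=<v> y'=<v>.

F_att = 3/4·(g−p) = 3/4·(-1,6) = (-0.7500,4.5000)
o1: d²=197 > ρ²=62 → inactive
o2: d²=180 > ρ²=62 → inactive
o3: d²=9 ≤ ρ²=62; F_rep = 13·(0,3)/9² = (0.0000,0.4815)
F = F_att + ΣF_rep = (-0.7500,4.9815)
p' = p + 1/10·F = (9.9250,-1.5019)

Fx=-0.7500 Fy=4.9815 x'=9.9250 y'=-1.5019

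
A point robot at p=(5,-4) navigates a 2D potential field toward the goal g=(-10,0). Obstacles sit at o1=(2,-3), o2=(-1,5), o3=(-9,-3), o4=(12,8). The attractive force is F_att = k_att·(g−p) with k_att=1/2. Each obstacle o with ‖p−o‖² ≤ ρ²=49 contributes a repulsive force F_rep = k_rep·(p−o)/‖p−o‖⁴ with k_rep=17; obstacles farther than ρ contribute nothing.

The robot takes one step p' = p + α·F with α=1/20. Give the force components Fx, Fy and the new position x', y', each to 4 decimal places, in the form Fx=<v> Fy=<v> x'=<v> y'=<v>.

F_att = 1/2·(g−p) = 1/2·(-15,4) = (-7.5000,2.0000)
o1: d²=10 ≤ ρ²=49; F_rep = 17·(3,-1)/10² = (0.5100,-0.1700)
o2: d²=117 > ρ²=49 → inactive
o3: d²=197 > ρ²=49 → inactive
o4: d²=193 > ρ²=49 → inactive
F = F_att + ΣF_rep = (-6.9900,1.8300)
p' = p + 1/20·F = (4.6505,-3.9085)

Fx=-6.9900 Fy=1.8300 x'=4.6505 y'=-3.9085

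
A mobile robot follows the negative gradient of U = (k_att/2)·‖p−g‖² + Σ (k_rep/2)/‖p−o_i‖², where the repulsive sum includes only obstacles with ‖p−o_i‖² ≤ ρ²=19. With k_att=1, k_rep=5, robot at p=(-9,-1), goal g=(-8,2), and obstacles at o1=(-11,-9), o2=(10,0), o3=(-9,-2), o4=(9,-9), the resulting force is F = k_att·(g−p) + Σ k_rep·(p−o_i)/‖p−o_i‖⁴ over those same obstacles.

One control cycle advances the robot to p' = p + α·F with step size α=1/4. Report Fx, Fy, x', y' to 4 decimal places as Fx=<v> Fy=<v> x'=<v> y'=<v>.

Fx=1.0000 Fy=8.0000 x'=-8.7500 y'=1.0000

F_att = 1·(g−p) = 1·(1,3) = (1.0000,3.0000)
o1: d²=68 > ρ²=19 → inactive
o2: d²=362 > ρ²=19 → inactive
o3: d²=1 ≤ ρ²=19; F_rep = 5·(0,1)/1² = (0.0000,5.0000)
o4: d²=388 > ρ²=19 → inactive
F = F_att + ΣF_rep = (1.0000,8.0000)
p' = p + 1/4·F = (-8.7500,1.0000)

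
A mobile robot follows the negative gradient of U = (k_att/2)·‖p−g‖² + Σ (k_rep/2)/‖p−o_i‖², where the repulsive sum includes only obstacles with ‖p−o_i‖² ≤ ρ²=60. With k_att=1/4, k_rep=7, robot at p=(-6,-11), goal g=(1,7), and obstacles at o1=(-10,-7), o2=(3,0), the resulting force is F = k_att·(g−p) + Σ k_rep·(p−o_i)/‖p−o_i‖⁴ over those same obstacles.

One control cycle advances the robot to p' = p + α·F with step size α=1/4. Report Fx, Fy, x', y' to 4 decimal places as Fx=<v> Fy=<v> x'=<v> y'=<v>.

F_att = 1/4·(g−p) = 1/4·(7,18) = (1.7500,4.5000)
o1: d²=32 ≤ ρ²=60; F_rep = 7·(4,-4)/32² = (0.0273,-0.0273)
o2: d²=202 > ρ²=60 → inactive
F = F_att + ΣF_rep = (1.7773,4.4727)
p' = p + 1/4·F = (-5.5557,-9.8818)

Fx=1.7773 Fy=4.4727 x'=-5.5557 y'=-9.8818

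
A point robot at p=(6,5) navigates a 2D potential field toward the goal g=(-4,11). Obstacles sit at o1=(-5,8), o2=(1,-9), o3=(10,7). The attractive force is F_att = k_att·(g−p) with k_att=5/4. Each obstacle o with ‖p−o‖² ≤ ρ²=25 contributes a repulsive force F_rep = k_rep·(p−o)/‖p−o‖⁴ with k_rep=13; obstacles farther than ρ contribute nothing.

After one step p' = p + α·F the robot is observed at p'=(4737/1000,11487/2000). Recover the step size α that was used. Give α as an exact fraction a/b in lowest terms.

α = 1/10

F_att = 5/4·(g−p) = 5/4·(-10,6) = (-12.5000,7.5000)
o1: d²=130 > ρ²=25 → inactive
o2: d²=221 > ρ²=25 → inactive
o3: d²=20 ≤ ρ²=25; F_rep = 13·(-4,-2)/20² = (-0.1300,-0.0650)
F = F_att + ΣF_rep = (-12.6300,7.4350)
Δp = p'−p = (-1.2630,0.7435); α = Δx/Fx = (-1263/1000) / (-1263/100) = 1/10
check: Δy/Fy = (1487/2000) / (1487/200) = 1/10 ✓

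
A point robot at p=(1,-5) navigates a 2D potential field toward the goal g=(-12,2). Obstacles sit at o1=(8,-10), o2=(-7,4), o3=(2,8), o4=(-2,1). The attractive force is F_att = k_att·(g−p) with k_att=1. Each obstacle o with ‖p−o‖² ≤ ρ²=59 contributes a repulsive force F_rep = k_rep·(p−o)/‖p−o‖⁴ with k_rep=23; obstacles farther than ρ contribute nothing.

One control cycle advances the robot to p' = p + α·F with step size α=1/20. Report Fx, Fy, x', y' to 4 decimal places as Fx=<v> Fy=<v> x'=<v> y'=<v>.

Fx=-12.9659 Fy=6.9319 x'=0.3517 y'=-4.6534

F_att = 1·(g−p) = 1·(-13,7) = (-13.0000,7.0000)
o1: d²=74 > ρ²=59 → inactive
o2: d²=145 > ρ²=59 → inactive
o3: d²=170 > ρ²=59 → inactive
o4: d²=45 ≤ ρ²=59; F_rep = 23·(3,-6)/45² = (0.0341,-0.0681)
F = F_att + ΣF_rep = (-12.9659,6.9319)
p' = p + 1/20·F = (0.3517,-4.6534)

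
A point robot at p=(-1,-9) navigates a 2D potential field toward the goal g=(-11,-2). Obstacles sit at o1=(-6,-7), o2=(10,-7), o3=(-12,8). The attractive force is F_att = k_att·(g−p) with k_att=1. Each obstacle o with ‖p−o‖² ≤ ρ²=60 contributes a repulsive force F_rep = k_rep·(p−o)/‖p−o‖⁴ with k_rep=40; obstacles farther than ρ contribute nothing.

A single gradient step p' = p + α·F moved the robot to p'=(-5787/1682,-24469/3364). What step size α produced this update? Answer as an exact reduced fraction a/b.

α = 1/4

F_att = 1·(g−p) = 1·(-10,7) = (-10.0000,7.0000)
o1: d²=29 ≤ ρ²=60; F_rep = 40·(5,-2)/29² = (0.2378,-0.0951)
o2: d²=125 > ρ²=60 → inactive
o3: d²=410 > ρ²=60 → inactive
F = F_att + ΣF_rep = (-9.7622,6.9049)
Δp = p'−p = (-2.4405,1.7262); α = Δx/Fx = (-4105/1682) / (-8210/841) = 1/4
check: Δy/Fy = (5807/3364) / (5807/841) = 1/4 ✓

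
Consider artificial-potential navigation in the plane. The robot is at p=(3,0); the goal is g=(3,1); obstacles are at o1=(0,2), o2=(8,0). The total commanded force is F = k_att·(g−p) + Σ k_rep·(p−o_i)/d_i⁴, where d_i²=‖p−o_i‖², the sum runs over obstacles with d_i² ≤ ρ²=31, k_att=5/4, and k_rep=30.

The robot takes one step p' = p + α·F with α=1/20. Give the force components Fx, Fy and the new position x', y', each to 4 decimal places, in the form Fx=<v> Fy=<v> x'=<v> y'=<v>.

Fx=0.2925 Fy=0.8950 x'=3.0146 y'=0.0447

F_att = 5/4·(g−p) = 5/4·(0,1) = (0.0000,1.2500)
o1: d²=13 ≤ ρ²=31; F_rep = 30·(3,-2)/13² = (0.5325,-0.3550)
o2: d²=25 ≤ ρ²=31; F_rep = 30·(-5,0)/25² = (-0.2400,0.0000)
F = F_att + ΣF_rep = (0.2925,0.8950)
p' = p + 1/20·F = (3.0146,0.0447)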